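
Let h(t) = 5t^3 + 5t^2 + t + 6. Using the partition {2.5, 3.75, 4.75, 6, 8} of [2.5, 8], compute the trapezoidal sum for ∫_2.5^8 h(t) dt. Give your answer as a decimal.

Subinterval widths: 1.25, 1, 1.25, 2.
h(2.5) = 117.875, h(3.75) = 343.734375, h(4.75) = 659.421875, h(6) = 1272, h(8) = 2894.
On each subinterval the trapezoid contributes (Δt_i/2)·[h(t_{i-1}) + h(t_i)].
Sum = 6163.22265625.

6163.22265625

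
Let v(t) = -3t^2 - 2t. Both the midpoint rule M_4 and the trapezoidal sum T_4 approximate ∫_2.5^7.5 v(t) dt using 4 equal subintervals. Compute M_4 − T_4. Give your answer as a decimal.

5.859375

M_4 = -454.296875.
T_4 = -460.15625.
M_4 − T_4 = 5.859375.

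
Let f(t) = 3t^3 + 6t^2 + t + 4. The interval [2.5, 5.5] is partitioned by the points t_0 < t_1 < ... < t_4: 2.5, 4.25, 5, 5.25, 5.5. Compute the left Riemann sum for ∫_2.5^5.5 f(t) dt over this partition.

Subinterval widths: 1.75, 0.75, 0.25, 0.25.
Left endpoints: 2.5, 4.25, 5, 5.25.
f(2.5) = 90.875, f(4.25) = 346.921875, f(5) = 534, f(5.25) = 608.734375.
Sum = Σ Δt_i · f(t_i).
Sum = 704.90625.

704.90625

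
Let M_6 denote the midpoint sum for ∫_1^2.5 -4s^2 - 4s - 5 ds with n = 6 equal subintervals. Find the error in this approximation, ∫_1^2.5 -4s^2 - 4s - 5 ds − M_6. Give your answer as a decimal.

Exact integral: ∫_1^2.5 f(s) ds = -37.5.
M_6 = -37.46875.
Error = -37.5 − (-37.46875) = -0.03125.

-0.03125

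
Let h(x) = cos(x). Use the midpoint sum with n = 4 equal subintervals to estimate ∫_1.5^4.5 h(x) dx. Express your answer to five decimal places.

-2.02209

Δx = (4.5 − 1.5)/4 = 0.75.
Midpoints: 1.875, 2.625, 3.375, 4.125.
h(1.875) ≈ -0.29953, h(2.625) ≈ -0.86951, h(3.375) ≈ -0.97288, h(4.125) ≈ -0.55419.
Sum = Δx · [h(1.875) + h(2.625) + h(3.375) + h(4.125)].
Sum ≈ -2.02209.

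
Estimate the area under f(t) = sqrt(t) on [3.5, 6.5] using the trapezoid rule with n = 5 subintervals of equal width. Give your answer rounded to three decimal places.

6.680

Δt = (6.5 − 3.5)/5 = 0.6.
f(3.5) ≈ 1.871, f(4.1) ≈ 2.025, f(4.7) ≈ 2.168, f(5.3) ≈ 2.302, f(5.9) ≈ 2.429, f(6.5) ≈ 2.550.
T_5 = (Δt/2)·[f(t_0) + 2f(t_1) + ... + 2f(t_{4}) + f(t_5)].
Sum ≈ 6.680.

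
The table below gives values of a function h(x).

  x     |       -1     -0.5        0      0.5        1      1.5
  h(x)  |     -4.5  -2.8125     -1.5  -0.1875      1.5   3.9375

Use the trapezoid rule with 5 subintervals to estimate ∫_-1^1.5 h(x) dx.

Δx = 0.5.
T_5 = (0.5/2)·[(-4.5) + 2·(-2.8125) + 2·(-1.5) + 2·(-0.1875) + 2·1.5 + 3.9375] = -1.640625.

-1.640625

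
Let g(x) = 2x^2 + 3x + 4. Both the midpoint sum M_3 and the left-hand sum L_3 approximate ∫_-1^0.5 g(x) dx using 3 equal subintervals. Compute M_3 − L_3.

0.5625

M_3 = 5.5625.
L_3 = 5.
M_3 − L_3 = 0.5625.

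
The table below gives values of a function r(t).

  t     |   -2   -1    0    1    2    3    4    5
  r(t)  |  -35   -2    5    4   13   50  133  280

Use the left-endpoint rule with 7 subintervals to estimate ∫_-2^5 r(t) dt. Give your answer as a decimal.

Δt = 1.
Sum = 1·[(-35) + (-2) + 5 + 4 + 13 + 50 + 133] = 168.

168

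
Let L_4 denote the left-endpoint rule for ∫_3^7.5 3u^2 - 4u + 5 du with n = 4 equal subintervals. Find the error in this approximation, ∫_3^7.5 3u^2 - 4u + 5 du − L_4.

Exact integral: ∫_3^7.5 f(u) du = 322.875.
L_4 = 256.11328125.
Error = 322.875 − 256.11328125 = 66.76171875.

66.76171875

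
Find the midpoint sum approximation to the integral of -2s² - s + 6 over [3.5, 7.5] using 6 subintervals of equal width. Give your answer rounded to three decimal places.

Δs = (7.5 − 3.5)/6 = 2/3.
Midpoints: 23/6, 4.5, 31/6, 35/6, 6.5, 43/6.
f(23/6) = -245/9, f(4.5) = -39, f(31/6) = -473/9, f(35/6) = -611/9, f(6.5) = -85, f(43/6) = -935/9.
Sum = Δs · [f(23/6) + f(4.5) + f(31/6) + ...].
Sum ≈ -250.370.

-250.370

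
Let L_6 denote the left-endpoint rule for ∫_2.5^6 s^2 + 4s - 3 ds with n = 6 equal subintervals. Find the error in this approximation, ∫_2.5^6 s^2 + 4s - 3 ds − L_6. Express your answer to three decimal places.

12.562

Exact integral: ∫_2.5^6 f(s) ds ≈ 115.79167.
L_6 ≈ 103.22975.
Error ≈ 115.79167 − 103.22975 ≈ 12.562.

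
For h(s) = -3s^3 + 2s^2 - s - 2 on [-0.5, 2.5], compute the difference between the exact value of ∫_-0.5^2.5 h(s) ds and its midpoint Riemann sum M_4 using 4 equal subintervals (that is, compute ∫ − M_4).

-0.984375

Exact integral: ∫_-0.5^2.5 h(s) ds = -27.75.
M_4 = -26.765625.
Error = -27.75 − (-26.765625) = -0.984375.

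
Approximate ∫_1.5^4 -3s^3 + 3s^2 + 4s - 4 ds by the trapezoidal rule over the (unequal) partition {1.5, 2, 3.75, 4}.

-130.859375

Subinterval widths: 0.5, 1.75, 0.25.
f(1.5) = -1.375, f(2) = -8, f(3.75) = -105.015625, f(4) = -132.
On each subinterval the trapezoid contributes (Δs_i/2)·[f(s_{i-1}) + f(s_i)].
Sum = -130.859375.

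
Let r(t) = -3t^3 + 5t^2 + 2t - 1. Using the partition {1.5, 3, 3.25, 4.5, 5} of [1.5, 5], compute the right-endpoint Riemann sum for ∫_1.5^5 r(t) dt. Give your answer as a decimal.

Subinterval widths: 1.5, 0.25, 1.25, 0.5.
Right endpoints: 3, 3.25, 4.5, 5.
r(3) = -31, r(3.25) = -44.671875, r(4.5) = -164.125, r(5) = -241.
Sum = Σ Δt_i · r(t_i).
Sum = -383.32421875.

-383.32421875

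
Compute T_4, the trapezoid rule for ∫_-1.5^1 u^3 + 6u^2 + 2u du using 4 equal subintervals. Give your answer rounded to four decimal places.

Δu = (1 − (-1.5))/4 = 0.625.
f(-1.5) = 7.125, f(-0.875) = 1113/512, f(-0.25) = -0.140625, f(0.375) = 843/512, f(1) = 9.
T_4 = (Δu/2)·[f(u_0) + 2f(u_1) + 2f(u_2) + 2f(u_3) + f(u_4)].
Sum ≈ 7.3389.

7.3389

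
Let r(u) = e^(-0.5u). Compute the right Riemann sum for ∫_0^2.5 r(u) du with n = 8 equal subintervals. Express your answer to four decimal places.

1.3184

Δu = (2.5 − 0)/8 = 0.3125.
Right endpoints: 0.3125, 0.625, 0.9375, 1.25, 1.5625, 1.875, 2.1875, 2.5.
r(0.3125) ≈ 0.8553, r(0.625) ≈ 0.7316, r(0.9375) ≈ 0.6258, r(1.25) ≈ 0.5353, r(1.5625) ≈ 0.4578, r(1.875) ≈ 0.3916, r(2.1875) ≈ 0.3350, r(2.5) ≈ 0.2865.
Sum = Δu · [r(0.3125) + r(0.625) + r(0.9375) + ...].
Sum ≈ 1.3184.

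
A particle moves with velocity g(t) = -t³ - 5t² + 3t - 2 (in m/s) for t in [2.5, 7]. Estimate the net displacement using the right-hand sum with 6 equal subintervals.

Δt = (7 − 2.5)/6 = 0.75.
Right endpoints: 3.25, 4, 4.75, 5.5, 6.25, 7.
g(3.25) = -79.390625, g(4) = -134, g(4.75) = -207.734375, g(5.5) = -303.125, g(6.25) = -422.703125, g(7) = -569.
Sum = Δt · [g(3.25) + g(4) + g(4.75) + ...].
Sum = -1286.96484375.

-1286.96484375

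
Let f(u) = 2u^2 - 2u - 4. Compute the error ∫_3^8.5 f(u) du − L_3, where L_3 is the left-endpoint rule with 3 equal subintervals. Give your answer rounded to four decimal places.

Exact integral: ∫_3^8.5 f(u) du ≈ 306.166667.
L_3 ≈ 206.453704.
Error ≈ 306.166667 − 206.453704 ≈ 99.7130.

99.7130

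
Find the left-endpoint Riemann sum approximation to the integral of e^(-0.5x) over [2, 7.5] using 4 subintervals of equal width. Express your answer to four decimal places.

Δx = (7.5 − 2)/4 = 1.375.
Left endpoints: 2, 3.375, 4.75, 6.125.
f(2) ≈ 0.3679, f(3.375) ≈ 0.1850, f(4.75) ≈ 0.0930, f(6.125) ≈ 0.0468.
Sum = Δx · [f(2) + f(3.375) + f(4.75) + f(6.125)].
Sum ≈ 0.9524.

0.9524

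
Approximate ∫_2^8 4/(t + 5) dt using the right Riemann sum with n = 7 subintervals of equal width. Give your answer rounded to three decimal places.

2.367

Δt = (8 − 2)/7 = 6/7.
Right endpoints: 20/7, 26/7, 32/7, 38/7, 44/7, 50/7, 8.
f(20/7) = 28/55, f(26/7) = 28/61, f(32/7) = 28/67, f(38/7) = 28/73, f(44/7) = 28/79, f(50/7) = 28/85, f(8) = 4/13.
Sum = Δt · [f(20/7) + f(26/7) + f(32/7) + ...].
Sum ≈ 2.367.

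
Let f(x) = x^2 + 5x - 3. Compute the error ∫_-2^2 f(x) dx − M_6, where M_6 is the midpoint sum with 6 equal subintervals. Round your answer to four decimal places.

0.1481

Exact integral: ∫_-2^2 f(x) dx ≈ -6.666667.
M_6 ≈ -6.814815.
Error ≈ -6.666667 − (-6.814815) ≈ 0.1481.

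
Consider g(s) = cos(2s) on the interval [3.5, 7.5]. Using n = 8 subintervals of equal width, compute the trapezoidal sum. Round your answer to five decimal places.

Δs = (7.5 − 3.5)/8 = 0.5.
g(3.5) ≈ 0.75390, g(4) ≈ -0.14550, g(4.5) ≈ -0.91113, g(5) ≈ -0.83907, g(5.5) ≈ 0.00443, g(6) ≈ 0.84385, g(6.5) ≈ 0.90745, g(7) ≈ 0.13674, g(7.5) ≈ -0.75969.
T_8 = (Δs/2)·[g(s_0) + 2g(s_1) + ... + 2g(s_{7}) + g(s_8)].
Sum ≈ -0.00307.

-0.00307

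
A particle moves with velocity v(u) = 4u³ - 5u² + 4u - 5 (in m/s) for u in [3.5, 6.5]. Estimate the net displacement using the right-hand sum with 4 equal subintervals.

Δu = (6.5 − 3.5)/4 = 0.75.
Right endpoints: 4.25, 5, 5.75, 6.5.
v(4.25) = 228.75, v(5) = 390, v(5.75) = 613.125, v(6.5) = 908.25.
Sum = Δu · [v(4.25) + v(5) + v(5.75) + v(6.5)].
Sum = 1605.09375.

1605.09375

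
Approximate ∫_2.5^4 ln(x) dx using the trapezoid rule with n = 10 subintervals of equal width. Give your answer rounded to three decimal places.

1.754

Δx = (4 − 2.5)/10 = 0.15.
f(2.5) ≈ 0.916, f(2.65) ≈ 0.975, f(2.8) ≈ 1.030, f(2.95) ≈ 1.082, f(3.1) ≈ 1.131, f(3.25) ≈ 1.179, f(3.4) ≈ 1.224, f(3.55) ≈ 1.267, f(3.7) ≈ 1.308, f(3.85) ≈ 1.348, f(4) ≈ 1.386.
T_10 = (Δx/2)·[f(x_0) + 2f(x_1) + ... + 2f(x_{9}) + f(x_10)].
Sum ≈ 1.754.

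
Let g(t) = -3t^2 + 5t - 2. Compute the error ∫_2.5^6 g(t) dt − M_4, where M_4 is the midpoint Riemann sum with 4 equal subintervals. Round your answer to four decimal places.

-0.6699

Exact integral: ∫_2.5^6 g(t) dt = -133.
M_4 ≈ -132.330078.
Error ≈ -133 − (-132.330078) ≈ -0.6699.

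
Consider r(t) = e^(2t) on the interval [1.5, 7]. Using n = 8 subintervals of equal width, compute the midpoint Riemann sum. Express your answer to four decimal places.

Δt = (7 − 1.5)/8 = 0.6875.
Midpoints: 1.84375, 2.53125, 3.21875, 3.90625, 4.59375, 5.28125, 5.96875, 6.65625.
r(1.84375) ≈ 39.9449, r(2.53125) ≈ 157.9850, r(3.21875) ≈ 624.8427, r(3.90625) ≈ 2471.3010, r(4.59375) ≈ 9774.1849, r(5.28125) ≈ 38657.6514, r(5.96875) ≈ 152893.9771, r(6.65625) ≈ 604707.4099.
Sum = Δt · [r(1.84375) + r(2.53125) + r(3.21875) + ...].
Sum ≈ 556412.5166.

556412.5166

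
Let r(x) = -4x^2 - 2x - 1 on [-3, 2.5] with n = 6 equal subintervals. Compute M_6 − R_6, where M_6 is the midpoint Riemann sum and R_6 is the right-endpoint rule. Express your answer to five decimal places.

4.62153

M_6 ≈ -58.0428241.
R_6 ≈ -62.6643519.
M_6 − R_6 ≈ 4.62153.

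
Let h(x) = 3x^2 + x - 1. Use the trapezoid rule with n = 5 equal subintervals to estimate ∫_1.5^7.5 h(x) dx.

Δx = (7.5 − 1.5)/5 = 1.2.
h(1.5) = 7.25, h(2.7) = 23.57, h(3.9) = 48.53, h(5.1) = 82.13, h(6.3) = 124.37, h(7.5) = 175.25.
T_5 = (Δx/2)·[h(x_0) + 2h(x_1) + ... + 2h(x_{4}) + h(x_5)].
Sum = 443.82.

443.82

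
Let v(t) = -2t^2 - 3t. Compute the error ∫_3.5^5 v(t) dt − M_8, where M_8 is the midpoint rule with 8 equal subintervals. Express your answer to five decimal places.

-0.00879

Exact integral: ∫_3.5^5 v(t) dt = -73.875.
M_8 ≈ -73.8662109.
Error ≈ -73.875 − (-73.8662109) ≈ -0.00879.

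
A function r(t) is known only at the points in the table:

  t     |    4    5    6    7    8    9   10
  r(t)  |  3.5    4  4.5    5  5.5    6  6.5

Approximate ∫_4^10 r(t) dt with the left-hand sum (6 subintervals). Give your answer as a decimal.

28.5

Δt = 1.
Sum = 1·[3.5 + 4 + 4.5 + 5 + 5.5 + 6] = 28.5.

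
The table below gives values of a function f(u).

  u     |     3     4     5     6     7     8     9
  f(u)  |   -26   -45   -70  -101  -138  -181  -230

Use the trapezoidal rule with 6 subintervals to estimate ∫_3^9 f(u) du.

Δu = 1.
T_6 = (1/2)·[(-26) + 2·(-45) + 2·(-70) + 2·(-101) + 2·(-138) + 2·(-181) + (-230)] = -663.

-663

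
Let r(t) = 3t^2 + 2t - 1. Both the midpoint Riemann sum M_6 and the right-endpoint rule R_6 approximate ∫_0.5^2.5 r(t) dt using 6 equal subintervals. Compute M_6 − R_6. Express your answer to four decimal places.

M_6 ≈ 19.444444.
R_6 ≈ 23.277778.
M_6 − R_6 ≈ -3.8333.

-3.8333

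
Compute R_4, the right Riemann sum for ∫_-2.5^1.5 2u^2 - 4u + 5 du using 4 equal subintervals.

Δu = (1.5 − (-2.5))/4 = 1.
Right endpoints: -1.5, -0.5, 0.5, 1.5.
f(-1.5) = 15.5, f(-0.5) = 7.5, f(0.5) = 3.5, f(1.5) = 3.5.
Sum = Δu · [f(-1.5) + f(-0.5) + f(0.5) + f(1.5)].
Sum = 30.

30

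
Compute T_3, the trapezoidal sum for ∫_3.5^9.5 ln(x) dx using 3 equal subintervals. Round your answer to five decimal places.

10.94336

Δx = (9.5 − 3.5)/3 = 2.
f(3.5) ≈ 1.25276, f(5.5) ≈ 1.70475, f(7.5) ≈ 2.01490, f(9.5) ≈ 2.25129.
T_3 = (Δx/2)·[f(x_0) + 2f(x_1) + 2f(x_2) + f(x_3)].
Sum ≈ 10.94336.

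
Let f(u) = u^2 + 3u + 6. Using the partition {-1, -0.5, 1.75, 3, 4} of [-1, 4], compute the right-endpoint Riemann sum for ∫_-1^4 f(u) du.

Subinterval widths: 0.5, 2.25, 1.25, 1.
Right endpoints: -0.5, 1.75, 3, 4.
f(-0.5) = 4.75, f(1.75) = 14.3125, f(3) = 24, f(4) = 34.
Sum = Σ Δu_i · f(u_i).
Sum = 98.578125.

98.578125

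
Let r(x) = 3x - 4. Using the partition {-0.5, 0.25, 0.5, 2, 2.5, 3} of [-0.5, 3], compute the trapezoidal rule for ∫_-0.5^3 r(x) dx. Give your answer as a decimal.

Subinterval widths: 0.75, 0.25, 1.5, 0.5, 0.5.
r(-0.5) = -5.5, r(0.25) = -3.25, r(0.5) = -2.5, r(2) = 2, r(2.5) = 3.5, r(3) = 5.
On each subinterval the trapezoid contributes (Δx_i/2)·[r(x_{i-1}) + r(x_i)].
Sum = -0.875.

-0.875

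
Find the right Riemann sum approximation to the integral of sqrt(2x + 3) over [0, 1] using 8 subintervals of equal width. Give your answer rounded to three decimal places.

Δx = (1 − 0)/8 = 0.125.
Right endpoints: 0.125, 0.25, 0.375, 0.5, 0.625, 0.75, 0.875, 1.
f(0.125) ≈ 1.803, f(0.25) ≈ 1.871, f(0.375) ≈ 1.936, f(0.5) ≈ 2.000, f(0.625) ≈ 2.062, f(0.75) ≈ 2.121, f(0.875) ≈ 2.179, f(1) ≈ 2.236.
Sum = Δx · [f(0.125) + f(0.25) + f(0.375) + ...].
Sum ≈ 2.026.

2.026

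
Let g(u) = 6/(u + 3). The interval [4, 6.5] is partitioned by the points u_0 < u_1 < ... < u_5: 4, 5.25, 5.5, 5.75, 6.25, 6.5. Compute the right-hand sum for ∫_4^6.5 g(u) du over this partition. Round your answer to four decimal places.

Subinterval widths: 1.25, 0.25, 0.25, 0.5, 0.25.
Right endpoints: 5.25, 5.5, 5.75, 6.25, 6.5.
g(5.25) = 8/11, g(5.5) = 12/17, g(5.75) = 24/35, g(6.25) = 24/37, g(6.5) = 12/19.
Sum = Σ Δu_i · g(u_i).
Sum ≈ 1.7392.

1.7392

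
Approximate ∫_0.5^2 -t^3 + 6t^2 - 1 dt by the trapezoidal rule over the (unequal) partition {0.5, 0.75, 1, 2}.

Subinterval widths: 0.25, 0.25, 1.
f(0.5) = 0.375, f(0.75) = 1.953125, f(1) = 4, f(2) = 15.
On each subinterval the trapezoid contributes (Δt_i/2)·[f(t_{i-1}) + f(t_i)].
Sum = 10.53515625.

10.53515625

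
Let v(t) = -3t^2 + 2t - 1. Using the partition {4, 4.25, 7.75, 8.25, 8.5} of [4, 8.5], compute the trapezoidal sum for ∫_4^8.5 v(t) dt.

-519.890625

Subinterval widths: 0.25, 3.5, 0.5, 0.25.
v(4) = -41, v(4.25) = -46.6875, v(7.75) = -165.6875, v(8.25) = -188.6875, v(8.5) = -200.75.
On each subinterval the trapezoid contributes (Δt_i/2)·[v(t_{i-1}) + v(t_i)].
Sum = -519.890625.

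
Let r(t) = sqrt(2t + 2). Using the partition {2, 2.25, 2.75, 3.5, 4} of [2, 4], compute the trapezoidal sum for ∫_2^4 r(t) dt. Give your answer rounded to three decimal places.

5.639

Subinterval widths: 0.25, 0.5, 0.75, 0.5.
r(2) ≈ 2.449, r(2.25) ≈ 2.550, r(2.75) ≈ 2.739, r(3.5) ≈ 3.000, r(4) ≈ 3.162.
On each subinterval the trapezoid contributes (Δt_i/2)·[r(t_{i-1}) + r(t_i)].
Sum ≈ 5.639.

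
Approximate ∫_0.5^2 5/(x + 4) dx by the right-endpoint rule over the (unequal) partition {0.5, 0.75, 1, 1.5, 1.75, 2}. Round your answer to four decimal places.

Subinterval widths: 0.25, 0.25, 0.5, 0.25, 0.25.
Right endpoints: 0.75, 1, 1.5, 1.75, 2.
f(0.75) = 20/19, f(1) = 1, f(1.5) = 10/11, f(1.75) = 20/23, f(2) = 5/6.
Sum = Σ Δx_i · f(x_i).
Sum ≈ 1.3934.

1.3934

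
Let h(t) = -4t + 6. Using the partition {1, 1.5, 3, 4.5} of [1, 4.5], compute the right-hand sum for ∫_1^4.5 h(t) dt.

-27

Subinterval widths: 0.5, 1.5, 1.5.
Right endpoints: 1.5, 3, 4.5.
h(1.5) = 0, h(3) = -6, h(4.5) = -12.
Sum = Σ Δt_i · h(t_i).
Sum = -27.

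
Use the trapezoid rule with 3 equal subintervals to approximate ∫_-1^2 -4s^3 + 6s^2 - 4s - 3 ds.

Δs = (2 − (-1))/3 = 1.
f(-1) = 11, f(0) = -3, f(1) = -5, f(2) = -19.
T_3 = (Δs/2)·[f(s_0) + 2f(s_1) + 2f(s_2) + f(s_3)].
Sum = -12.

-12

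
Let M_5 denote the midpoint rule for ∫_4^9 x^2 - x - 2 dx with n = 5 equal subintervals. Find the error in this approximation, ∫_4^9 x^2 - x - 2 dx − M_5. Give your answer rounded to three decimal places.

Exact integral: ∫_4^9 f(x) dx ≈ 179.16667.
M_5 = 178.75.
Error ≈ 179.16667 − 178.75 ≈ 0.417.

0.417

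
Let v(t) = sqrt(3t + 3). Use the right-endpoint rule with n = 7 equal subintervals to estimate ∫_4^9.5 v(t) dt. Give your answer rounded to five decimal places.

27.05466

Δt = (9.5 − 4)/7 = 11/14.
Right endpoints: 67/14, 39/7, 89/14, 50/7, 111/14, 61/7, 9.5.
v(67/14) ≈ 4.16619, v(39/7) ≈ 4.44008, v(89/14) ≈ 4.69802, v(50/7) ≈ 4.94253, v(111/14) ≈ 5.17549, v(61/7) ≈ 5.39841, v(9.5) ≈ 5.61249.
Sum = Δt · [v(67/14) + v(39/7) + v(89/14) + ...].
Sum ≈ 27.05466.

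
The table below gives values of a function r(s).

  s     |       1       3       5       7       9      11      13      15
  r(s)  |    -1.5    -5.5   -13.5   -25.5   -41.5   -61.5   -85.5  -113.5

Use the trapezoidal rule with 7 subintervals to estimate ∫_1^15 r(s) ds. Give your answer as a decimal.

-581

Δs = 2.
T_7 = (2/2)·[(-1.5) + 2·(-5.5) + 2·(-13.5) + 2·(-25.5) + 2·(-41.5) + 2·(-61.5) + 2·(-85.5) + (-113.5)] = -581.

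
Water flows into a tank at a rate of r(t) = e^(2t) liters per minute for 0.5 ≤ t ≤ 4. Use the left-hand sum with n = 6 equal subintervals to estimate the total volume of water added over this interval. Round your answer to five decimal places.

Δt = (4 − 0.5)/6 = 7/12.
Left endpoints: 0.5, 13/12, 5/3, 2.25, 17/6, 41/12.
r(0.5) ≈ 2.71828, r(13/12) ≈ 8.72914, r(5/3) ≈ 28.03162, r(2.25) ≈ 90.01713, r(17/6) ≈ 289.06936, r(41/12) ≈ 928.27993.
Sum = Δt · [r(0.5) + r(13/12) + r(5/3) + ...].
Sum ≈ 785.65986.

785.65986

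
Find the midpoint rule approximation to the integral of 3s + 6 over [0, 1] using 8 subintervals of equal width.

Δs = (1 − 0)/8 = 0.125.
Midpoints: 0.0625, 0.1875, 0.3125, 0.4375, 0.5625, 0.6875, 0.8125, 0.9375.
f(0.0625) = 6.1875, f(0.1875) = 6.5625, f(0.3125) = 6.9375, f(0.4375) = 7.3125, f(0.5625) = 7.6875, f(0.6875) = 8.0625, f(0.8125) = 8.4375, f(0.9375) = 8.8125.
Sum = Δs · [f(0.0625) + f(0.1875) + f(0.3125) + ...].
Sum = 7.5.

7.5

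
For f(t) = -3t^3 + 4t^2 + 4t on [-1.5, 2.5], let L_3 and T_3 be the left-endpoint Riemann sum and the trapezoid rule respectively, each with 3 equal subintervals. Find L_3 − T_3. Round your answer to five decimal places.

16.66667

L_3 ≈ 23.9074074.
T_3 ≈ 7.2407407.
L_3 − T_3 ≈ 16.66667.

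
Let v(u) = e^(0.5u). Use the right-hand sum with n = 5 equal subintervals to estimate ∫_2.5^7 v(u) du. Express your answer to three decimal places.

Δu = (7 − 2.5)/5 = 0.9.
Right endpoints: 3.4, 4.3, 5.2, 6.1, 7.
v(3.4) ≈ 5.474, v(4.3) ≈ 8.585, v(5.2) ≈ 13.464, v(6.1) ≈ 21.115, v(7) ≈ 33.115.
Sum = Δu · [v(3.4) + v(4.3) + v(5.2) + v(6.1) + v(7)].
Sum ≈ 73.578.

73.578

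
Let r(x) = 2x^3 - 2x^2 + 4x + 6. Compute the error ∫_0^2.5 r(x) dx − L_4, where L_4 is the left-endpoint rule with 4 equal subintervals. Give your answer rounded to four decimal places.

Exact integral: ∫_0^2.5 r(x) dx ≈ 36.614583.
L_4 ≈ 28.525391.
Error ≈ 36.614583 − 28.525391 ≈ 8.0892.

8.0892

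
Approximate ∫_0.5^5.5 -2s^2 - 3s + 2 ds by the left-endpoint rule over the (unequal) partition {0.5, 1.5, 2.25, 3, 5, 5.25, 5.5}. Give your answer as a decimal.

Subinterval widths: 1, 0.75, 0.75, 2, 0.25, 0.25.
Left endpoints: 0.5, 1.5, 2.25, 3, 5, 5.25.
f(0.5) = 0, f(1.5) = -7, f(2.25) = -14.875, f(3) = -25, f(5) = -63, f(5.25) = -68.875.
Sum = Σ Δs_i · f(s_i).
Sum = -99.375.

-99.375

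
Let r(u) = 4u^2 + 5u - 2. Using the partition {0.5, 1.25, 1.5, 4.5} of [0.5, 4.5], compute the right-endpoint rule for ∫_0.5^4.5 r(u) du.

Subinterval widths: 0.75, 0.25, 3.
Right endpoints: 1.25, 1.5, 4.5.
r(1.25) = 10.5, r(1.5) = 14.5, r(4.5) = 101.5.
Sum = Σ Δu_i · r(u_i).
Sum = 316.

316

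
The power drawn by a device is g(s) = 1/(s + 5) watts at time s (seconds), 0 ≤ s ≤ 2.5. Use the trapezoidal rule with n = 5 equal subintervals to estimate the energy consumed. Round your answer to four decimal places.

0.4059

Δs = (2.5 − 0)/5 = 0.5.
g(0) = 0.2, g(0.5) = 2/11, g(1) = 1/6, g(1.5) = 2/13, g(2) = 1/7, g(2.5) = 2/15.
T_5 = (Δs/2)·[g(s_0) + 2g(s_1) + ... + 2g(s_{4}) + g(s_5)].
Sum ≈ 0.4059.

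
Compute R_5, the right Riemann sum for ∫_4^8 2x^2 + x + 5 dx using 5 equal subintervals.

Δx = (8 − 4)/5 = 0.8.
Right endpoints: 4.8, 5.6, 6.4, 7.2, 8.
f(4.8) = 55.88, f(5.6) = 73.32, f(6.4) = 93.32, f(7.2) = 115.88, f(8) = 141.
Sum = Δx · [f(4.8) + f(5.6) + f(6.4) + f(7.2) + f(8)].
Sum = 383.52.

383.52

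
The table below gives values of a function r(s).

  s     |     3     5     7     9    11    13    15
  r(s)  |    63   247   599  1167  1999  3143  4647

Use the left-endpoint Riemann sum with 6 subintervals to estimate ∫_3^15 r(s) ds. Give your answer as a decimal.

14436

Δs = 2.
Sum = 2·[63 + 247 + 599 + 1167 + 1999 + 3143] = 14436.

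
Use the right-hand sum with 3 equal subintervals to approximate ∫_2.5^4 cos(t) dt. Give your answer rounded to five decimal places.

-1.29005

Δt = (4 − 2.5)/3 = 0.5.
Right endpoints: 3, 3.5, 4.
f(3) ≈ -0.98999, f(3.5) ≈ -0.93646, f(4) ≈ -0.65364.
Sum = Δt · [f(3) + f(3.5) + f(4)].
Sum ≈ -1.29005.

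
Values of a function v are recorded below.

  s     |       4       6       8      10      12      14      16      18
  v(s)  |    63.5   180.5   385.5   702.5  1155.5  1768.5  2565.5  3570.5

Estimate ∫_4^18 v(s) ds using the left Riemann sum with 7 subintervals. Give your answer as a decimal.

Δs = 2.
Sum = 2·[63.5 + 180.5 + 385.5 + 702.5 + 1155.5 + 1768.5 + 2565.5] = 13643.

13643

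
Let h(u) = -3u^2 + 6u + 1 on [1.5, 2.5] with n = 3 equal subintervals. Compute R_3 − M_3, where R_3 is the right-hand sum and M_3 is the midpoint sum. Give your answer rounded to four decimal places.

-1.0833

R_3 ≈ -0.305556.
M_3 ≈ 0.777778.
R_3 − M_3 ≈ -1.0833.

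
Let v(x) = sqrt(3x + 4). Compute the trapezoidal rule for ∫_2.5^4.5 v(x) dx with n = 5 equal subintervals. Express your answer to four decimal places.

7.6010

Δx = (4.5 − 2.5)/5 = 0.4.
v(2.5) ≈ 3.3912, v(2.9) ≈ 3.5637, v(3.3) ≈ 3.7283, v(3.7) ≈ 3.8859, v(4.1) ≈ 4.0373, v(4.5) ≈ 4.1833.
T_5 = (Δx/2)·[v(x_0) + 2v(x_1) + ... + 2v(x_{4}) + v(x_5)].
Sum ≈ 7.6010.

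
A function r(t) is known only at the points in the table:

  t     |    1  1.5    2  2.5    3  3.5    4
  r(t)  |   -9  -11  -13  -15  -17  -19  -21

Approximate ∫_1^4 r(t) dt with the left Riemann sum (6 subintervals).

Δt = 0.5.
Sum = 0.5·[(-9) + (-11) + (-13) + (-15) + (-17) + (-19)] = -42.

-42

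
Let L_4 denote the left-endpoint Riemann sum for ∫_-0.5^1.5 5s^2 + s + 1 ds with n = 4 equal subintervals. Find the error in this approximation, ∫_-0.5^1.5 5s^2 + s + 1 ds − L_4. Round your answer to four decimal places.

Exact integral: ∫_-0.5^1.5 f(s) ds ≈ 8.833333.
L_4 = 6.25.
Error ≈ 8.833333 − 6.25 ≈ 2.5833.

2.5833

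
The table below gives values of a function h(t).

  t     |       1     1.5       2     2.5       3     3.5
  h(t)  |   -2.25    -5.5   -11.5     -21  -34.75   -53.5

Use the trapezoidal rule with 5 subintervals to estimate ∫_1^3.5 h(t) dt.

Δt = 0.5.
T_5 = (0.5/2)·[(-2.25) + 2·(-5.5) + 2·(-11.5) + 2·(-21) + 2·(-34.75) + (-53.5)] = -50.3125.

-50.3125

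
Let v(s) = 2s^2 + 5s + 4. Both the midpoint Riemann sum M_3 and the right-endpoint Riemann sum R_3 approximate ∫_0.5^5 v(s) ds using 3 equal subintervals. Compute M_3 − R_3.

M_3 = 161.4375.
R_3 = 220.5.
M_3 − R_3 = -59.0625.

-59.0625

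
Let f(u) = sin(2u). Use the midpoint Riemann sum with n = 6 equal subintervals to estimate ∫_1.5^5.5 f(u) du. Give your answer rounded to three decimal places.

Δu = (5.5 − 1.5)/6 = 2/3.
Midpoints: 11/6, 2.5, 19/6, 23/6, 4.5, 31/6.
f(11/6) ≈ -0.501, f(2.5) ≈ -0.959, f(19/6) ≈ 0.050, f(23/6) ≈ 0.983, f(4.5) ≈ 0.412, f(31/6) ≈ -0.789.
Sum = Δu · [f(11/6) + f(2.5) + f(19/6) + ...].
Sum ≈ -0.536.

-0.536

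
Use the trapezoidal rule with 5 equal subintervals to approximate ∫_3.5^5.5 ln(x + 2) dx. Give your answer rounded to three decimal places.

3.735

Δx = (5.5 − 3.5)/5 = 0.4.
f(3.5) ≈ 1.705, f(3.9) ≈ 1.775, f(4.3) ≈ 1.841, f(4.7) ≈ 1.902, f(5.1) ≈ 1.960, f(5.5) ≈ 2.015.
T_5 = (Δx/2)·[f(x_0) + 2f(x_1) + ... + 2f(x_{4}) + f(x_5)].
Sum ≈ 3.735.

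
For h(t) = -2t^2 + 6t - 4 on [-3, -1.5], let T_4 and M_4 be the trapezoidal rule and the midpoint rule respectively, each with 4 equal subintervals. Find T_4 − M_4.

-0.10546875

T_4 = -42.0703125.
M_4 = -41.96484375.
T_4 − M_4 = -0.10546875.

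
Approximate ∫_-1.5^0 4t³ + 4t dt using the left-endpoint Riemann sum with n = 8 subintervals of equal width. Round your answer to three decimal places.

-11.470

Δt = (0 − (-1.5))/8 = 0.1875.
Left endpoints: -1.5, -1.3125, -1.125, -0.9375, -0.75, -0.5625, -0.375, -0.1875.
f(-1.5) = -19.5, f(-1.3125) = -14637/1024, f(-1.125) = -10.1953125, f(-0.9375) = -7215/1024, f(-0.75) = -4.6875, f(-0.5625) = -3033/1024, f(-0.375) = -1.7109375, f(-0.1875) = -795/1024.
Sum = Δt · [f(-1.5) + f(-1.3125) + f(-1.125) + ...].
Sum ≈ -11.470.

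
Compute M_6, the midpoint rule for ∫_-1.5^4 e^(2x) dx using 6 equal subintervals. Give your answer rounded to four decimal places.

1300.5148

Δx = (4 − (-1.5))/6 = 11/12.
Midpoints: -25/24, -0.125, 19/24, 41/24, 2.625, 85/24.
f(-25/24) ≈ 0.1245, f(-0.125) ≈ 0.7788, f(19/24) ≈ 4.8712, f(41/24) ≈ 30.4677, f(2.625) ≈ 190.5663, f(85/24) ≈ 1191.9350.
Sum = Δx · [f(-25/24) + f(-0.125) + f(19/24) + ...].
Sum ≈ 1300.5148.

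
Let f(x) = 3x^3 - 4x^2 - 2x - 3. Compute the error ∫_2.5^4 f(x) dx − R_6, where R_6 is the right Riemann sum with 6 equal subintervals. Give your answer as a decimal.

Exact integral: ∫_2.5^4 f(x) dx = 83.953125.
R_6 = 97.23828125.
Error = 83.953125 − 97.23828125 = -13.28515625.

-13.28515625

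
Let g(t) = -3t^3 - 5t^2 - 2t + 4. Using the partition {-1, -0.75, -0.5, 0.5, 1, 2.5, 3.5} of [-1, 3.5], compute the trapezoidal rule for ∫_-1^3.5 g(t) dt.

Subinterval widths: 0.25, 0.25, 1, 0.5, 1.5, 1.
g(-1) = 4, g(-0.75) = 3.953125, g(-0.5) = 4.125, g(0.5) = 1.375, g(1) = -6, g(2.5) = -79.125, g(3.5) = -192.875.
On each subinterval the trapezoid contributes (Δt_i/2)·[g(t_{i-1}) + g(t_i)].
Sum = -196.24609375.

-196.24609375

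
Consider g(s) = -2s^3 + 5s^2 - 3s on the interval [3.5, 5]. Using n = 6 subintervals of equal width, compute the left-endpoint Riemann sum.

Δs = (5 − 3.5)/6 = 0.25.
Left endpoints: 3.5, 3.75, 4, 4.25, 4.5, 4.75.
g(3.5) = -35, g(3.75) = -46.40625, g(4) = -60, g(4.25) = -75.96875, g(4.5) = -94.5, g(4.75) = -115.78125.
Sum = Δs · [g(3.5) + g(3.75) + g(4) + ...].
Sum = -106.9140625.

-106.9140625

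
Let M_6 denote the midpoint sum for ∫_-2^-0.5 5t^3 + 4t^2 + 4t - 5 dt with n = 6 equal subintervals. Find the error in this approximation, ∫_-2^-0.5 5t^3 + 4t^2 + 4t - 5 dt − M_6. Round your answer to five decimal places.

Exact integral: ∫_-2^-0.5 f(t) dt = -24.421875.
M_6 ≈ -24.3066406.
Error ≈ -24.421875 − (-24.3066406) ≈ -0.11523.

-0.11523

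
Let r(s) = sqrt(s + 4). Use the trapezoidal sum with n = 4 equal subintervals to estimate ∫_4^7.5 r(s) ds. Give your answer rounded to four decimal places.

10.9121

Δs = (7.5 − 4)/4 = 0.875.
r(4) ≈ 2.8284, r(4.875) ≈ 2.9791, r(5.75) ≈ 3.1225, r(6.625) ≈ 3.2596, r(7.5) ≈ 3.3912.
T_4 = (Δs/2)·[r(s_0) + 2r(s_1) + 2r(s_2) + 2r(s_3) + r(s_4)].
Sum ≈ 10.9121.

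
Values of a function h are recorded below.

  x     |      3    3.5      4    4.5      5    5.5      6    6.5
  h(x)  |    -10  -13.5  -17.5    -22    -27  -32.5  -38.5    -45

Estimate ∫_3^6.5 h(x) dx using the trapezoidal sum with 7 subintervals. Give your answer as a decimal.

Δx = 0.5.
T_7 = (0.5/2)·[(-10) + 2·(-13.5) + 2·(-17.5) + 2·(-22) + 2·(-27) + 2·(-32.5) + 2·(-38.5) + (-45)] = -89.25.

-89.25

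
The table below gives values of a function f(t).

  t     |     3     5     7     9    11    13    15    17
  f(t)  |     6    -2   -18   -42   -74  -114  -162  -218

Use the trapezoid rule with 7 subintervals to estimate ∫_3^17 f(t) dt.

-1036

Δt = 2.
T_7 = (2/2)·[6 + 2·(-2) + 2·(-18) + 2·(-42) + 2·(-74) + 2·(-114) + 2·(-162) + (-218)] = -1036.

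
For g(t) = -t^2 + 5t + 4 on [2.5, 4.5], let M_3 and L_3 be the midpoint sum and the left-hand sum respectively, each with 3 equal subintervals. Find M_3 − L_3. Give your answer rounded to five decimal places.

-1.11111

M_3 ≈ 17.9074074.
L_3 ≈ 19.0185185.
M_3 − L_3 ≈ -1.11111.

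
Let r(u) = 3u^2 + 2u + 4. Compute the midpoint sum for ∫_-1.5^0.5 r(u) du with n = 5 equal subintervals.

Δu = (0.5 − (-1.5))/5 = 0.4.
Midpoints: -1.3, -0.9, -0.5, -0.1, 0.3.
r(-1.3) = 6.47, r(-0.9) = 4.63, r(-0.5) = 3.75, r(-0.1) = 3.83, r(0.3) = 4.87.
Sum = Δu · [r(-1.3) + r(-0.9) + r(-0.5) + r(-0.1) + r(0.3)].
Sum = 9.42.

9.42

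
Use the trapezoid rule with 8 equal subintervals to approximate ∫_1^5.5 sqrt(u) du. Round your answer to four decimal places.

7.9249

Δu = (5.5 − 1)/8 = 0.5625.
f(1) ≈ 1.0000, f(1.5625) ≈ 1.2500, f(2.125) ≈ 1.4577, f(2.6875) ≈ 1.6394, f(3.25) ≈ 1.8028, f(3.8125) ≈ 1.9526, f(4.375) ≈ 2.0917, f(4.9375) ≈ 2.2220, f(5.5) ≈ 2.3452.
T_8 = (Δu/2)·[f(u_0) + 2f(u_1) + ... + 2f(u_{7}) + f(u_8)].
Sum ≈ 7.9249.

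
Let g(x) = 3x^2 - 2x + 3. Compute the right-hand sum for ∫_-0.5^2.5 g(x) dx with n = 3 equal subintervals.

26.25

Δx = (2.5 − (-0.5))/3 = 1.
Right endpoints: 0.5, 1.5, 2.5.
g(0.5) = 2.75, g(1.5) = 6.75, g(2.5) = 16.75.
Sum = Δx · [g(0.5) + g(1.5) + g(2.5)].
Sum = 26.25.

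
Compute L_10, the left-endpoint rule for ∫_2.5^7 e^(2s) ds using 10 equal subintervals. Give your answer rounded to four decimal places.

370720.7376

Δs = (7 − 2.5)/10 = 0.45.
Left endpoints: 2.5, 2.95, 3.4, 3.85, 4.3, 4.75, 5.2, 5.65, 6.1, 6.55.
f(2.5) ≈ 148.4132, f(2.95) ≈ 365.0375, f(3.4) ≈ 897.8473, f(3.85) ≈ 2208.3480, f(4.3) ≈ 5431.6596, f(4.75) ≈ 13359.7268, f(5.2) ≈ 32859.6257, f(5.65) ≈ 80821.6375, f(6.1) ≈ 198789.1511, f(6.55) ≈ 488942.4146.
Sum = Δs · [f(2.5) + f(2.95) + f(3.4) + ...].
Sum ≈ 370720.7376.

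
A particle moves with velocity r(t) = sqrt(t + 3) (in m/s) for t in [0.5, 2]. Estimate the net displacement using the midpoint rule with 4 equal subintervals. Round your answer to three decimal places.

3.089

Δt = (2 − 0.5)/4 = 0.375.
Midpoints: 0.6875, 1.0625, 1.4375, 1.8125.
r(0.6875) ≈ 1.920, r(1.0625) ≈ 2.016, r(1.4375) ≈ 2.107, r(1.8125) ≈ 2.194.
Sum = Δt · [r(0.6875) + r(1.0625) + r(1.4375) + r(1.8125)].
Sum ≈ 3.089.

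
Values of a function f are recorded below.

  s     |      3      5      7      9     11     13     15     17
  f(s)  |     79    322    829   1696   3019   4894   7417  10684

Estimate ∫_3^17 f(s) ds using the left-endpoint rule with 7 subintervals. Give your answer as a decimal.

Δs = 2.
Sum = 2·[79 + 322 + 829 + 1696 + 3019 + 4894 + 7417] = 36512.

36512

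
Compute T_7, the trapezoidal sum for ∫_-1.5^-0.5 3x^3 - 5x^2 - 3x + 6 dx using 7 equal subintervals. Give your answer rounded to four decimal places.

Δx = (-0.5 − (-1.5))/7 = 1/7.
f(-1.5) = -10.875, f(-19/14) = -18211/2744, f(-17/14) = -8509/2744, f(-15/14) = -591/2744, f(-13/14) = 5687/2744, f(-11/14) = 10469/2744, f(-9/14) = 13899/2744, f(-0.5) = 5.875.
T_7 = (Δx/2)·[f(x_0) + 2f(x_1) + ... + 2f(x_{6}) + f(x_7)].
Sum ≈ -0.2143.

-0.2143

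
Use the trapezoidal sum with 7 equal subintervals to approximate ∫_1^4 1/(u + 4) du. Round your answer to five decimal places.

0.47038

Δu = (4 − 1)/7 = 3/7.
f(1) = 0.2, f(10/7) = 7/38, f(13/7) = 7/41, f(16/7) = 7/44, f(19/7) = 7/47, f(22/7) = 0.14, f(25/7) = 7/53, f(4) = 0.125.
T_7 = (Δu/2)·[f(u_0) + 2f(u_1) + ... + 2f(u_{6}) + f(u_7)].
Sum ≈ 0.47038.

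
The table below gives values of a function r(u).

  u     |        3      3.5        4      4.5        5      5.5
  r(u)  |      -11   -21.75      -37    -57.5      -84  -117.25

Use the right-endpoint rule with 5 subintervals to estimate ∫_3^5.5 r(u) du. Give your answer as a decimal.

Δu = 0.5.
Sum = 0.5·[(-21.75) + (-37) + (-57.5) + (-84) + (-117.25)] = -158.75.

-158.75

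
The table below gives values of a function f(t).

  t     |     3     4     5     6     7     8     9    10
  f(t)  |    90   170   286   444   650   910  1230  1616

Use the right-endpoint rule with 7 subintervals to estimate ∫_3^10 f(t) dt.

Δt = 1.
Sum = 1·[170 + 286 + 444 + 650 + 910 + 1230 + 1616] = 5306.

5306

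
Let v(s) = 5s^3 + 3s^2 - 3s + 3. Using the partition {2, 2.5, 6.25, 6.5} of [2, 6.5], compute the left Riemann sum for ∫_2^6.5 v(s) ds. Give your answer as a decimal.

701.44140625

Subinterval widths: 0.5, 3.75, 0.25.
Left endpoints: 2, 2.5, 6.25.
v(2) = 49, v(2.5) = 92.375, v(6.25) = 1322.140625.
Sum = Σ Δs_i · v(s_i).
Sum = 701.44140625.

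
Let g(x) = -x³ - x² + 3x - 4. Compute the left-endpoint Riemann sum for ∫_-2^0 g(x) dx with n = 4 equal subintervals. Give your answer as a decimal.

-13

Δx = (0 − (-2))/4 = 0.5.
Left endpoints: -2, -1.5, -1, -0.5.
g(-2) = -6, g(-1.5) = -7.375, g(-1) = -7, g(-0.5) = -5.625.
Sum = Δx · [g(-2) + g(-1.5) + g(-1) + g(-0.5)].
Sum = -13.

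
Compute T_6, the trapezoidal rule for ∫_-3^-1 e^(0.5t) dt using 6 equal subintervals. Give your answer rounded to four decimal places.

0.7686

Δt = (-1 − (-3))/6 = 1/3.
f(-3) ≈ 0.2231, f(-8/3) ≈ 0.2636, f(-7/3) ≈ 0.3114, f(-2) ≈ 0.3679, f(-5/3) ≈ 0.4346, f(-4/3) ≈ 0.5134, f(-1) ≈ 0.6065.
T_6 = (Δt/2)·[f(t_0) + 2f(t_1) + ... + 2f(t_{5}) + f(t_6)].
Sum ≈ 0.7686.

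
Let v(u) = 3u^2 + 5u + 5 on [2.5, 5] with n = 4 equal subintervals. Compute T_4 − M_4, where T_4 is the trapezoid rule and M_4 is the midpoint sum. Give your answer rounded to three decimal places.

T_4 = 169.23828125.
M_4 ≈ 168.50586.
T_4 − M_4 ≈ 0.732.

0.732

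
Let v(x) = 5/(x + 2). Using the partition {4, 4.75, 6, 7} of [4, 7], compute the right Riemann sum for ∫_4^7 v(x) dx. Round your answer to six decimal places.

1.892361

Subinterval widths: 0.75, 1.25, 1.
Right endpoints: 4.75, 6, 7.
v(4.75) = 20/27, v(6) = 0.625, v(7) = 5/9.
Sum = Σ Δx_i · v(x_i).
Sum ≈ 1.892361.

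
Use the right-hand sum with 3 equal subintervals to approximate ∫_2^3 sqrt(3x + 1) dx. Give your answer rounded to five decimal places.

2.99690

Δx = (3 − 2)/3 = 1/3.
Right endpoints: 7/3, 8/3, 3.
f(7/3) ≈ 2.82843, f(8/3) ≈ 3.00000, f(3) ≈ 3.16228.
Sum = Δx · [f(7/3) + f(8/3) + f(3)].
Sum ≈ 2.99690.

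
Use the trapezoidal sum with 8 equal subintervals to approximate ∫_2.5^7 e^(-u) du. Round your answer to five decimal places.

Δu = (7 − 2.5)/8 = 0.5625.
f(2.5) ≈ 0.08208, f(3.0625) ≈ 0.04677, f(3.625) ≈ 0.02665, f(4.1875) ≈ 0.01518, f(4.75) ≈ 0.00865, f(5.3125) ≈ 0.00493, f(5.875) ≈ 0.00281, f(6.4375) ≈ 0.00160, f(7) ≈ 0.00091.
T_8 = (Δu/2)·[f(u_0) + 2f(u_1) + ... + 2f(u_{7}) + f(u_8)].
Sum ≈ 0.08330.

0.08330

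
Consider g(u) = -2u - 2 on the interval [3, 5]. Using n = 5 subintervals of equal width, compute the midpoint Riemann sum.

Δu = (5 − 3)/5 = 0.4.
Midpoints: 3.2, 3.6, 4, 4.4, 4.8.
g(3.2) = -8.4, g(3.6) = -9.2, g(4) = -10, g(4.4) = -10.8, g(4.8) = -11.6.
Sum = Δu · [g(3.2) + g(3.6) + g(4) + g(4.4) + g(4.8)].
Sum = -20.

-20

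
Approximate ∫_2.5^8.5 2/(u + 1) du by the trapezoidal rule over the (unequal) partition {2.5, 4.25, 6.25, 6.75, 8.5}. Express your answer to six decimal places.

Subinterval widths: 1.75, 2, 0.5, 1.75.
f(2.5) = 4/7, f(4.25) = 8/21, f(6.25) = 8/29, f(6.75) = 8/31, f(8.5) = 4/19.
On each subinterval the trapezoid contributes (Δu_i/2)·[f(u_{i-1}) + f(u_i)].
Sum ≈ 2.033646.

2.033646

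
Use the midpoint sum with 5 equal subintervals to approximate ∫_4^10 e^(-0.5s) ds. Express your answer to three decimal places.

Δs = (10 − 4)/5 = 1.2.
Midpoints: 4.6, 5.8, 7, 8.2, 9.4.
f(4.6) ≈ 0.100, f(5.8) ≈ 0.055, f(7) ≈ 0.030, f(8.2) ≈ 0.017, f(9.4) ≈ 0.009.
Sum = Δs · [f(4.6) + f(5.8) + f(7) + f(8.2) + f(9.4)].
Sum ≈ 0.253.

0.253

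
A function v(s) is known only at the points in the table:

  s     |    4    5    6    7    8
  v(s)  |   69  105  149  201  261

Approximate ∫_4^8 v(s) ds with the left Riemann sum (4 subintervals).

524

Δs = 1.
Sum = 1·[69 + 105 + 149 + 201] = 524.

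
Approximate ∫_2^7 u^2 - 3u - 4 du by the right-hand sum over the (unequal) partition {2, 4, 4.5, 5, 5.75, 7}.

43.234375

Subinterval widths: 2, 0.5, 0.5, 0.75, 1.25.
Right endpoints: 4, 4.5, 5, 5.75, 7.
f(4) = 0, f(4.5) = 2.75, f(5) = 6, f(5.75) = 11.8125, f(7) = 24.
Sum = Σ Δu_i · f(u_i).
Sum = 43.234375.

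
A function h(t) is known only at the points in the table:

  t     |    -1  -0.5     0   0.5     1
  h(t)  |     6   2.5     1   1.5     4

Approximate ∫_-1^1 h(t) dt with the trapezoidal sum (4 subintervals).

5

Δt = 0.5.
T_4 = (0.5/2)·[6 + 2·2.5 + 2·1 + 2·1.5 + 4] = 5.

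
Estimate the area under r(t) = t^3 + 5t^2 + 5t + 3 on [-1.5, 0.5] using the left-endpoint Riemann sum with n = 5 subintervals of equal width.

Δt = (0.5 − (-1.5))/5 = 0.4.
Left endpoints: -1.5, -1.1, -0.7, -0.3, 0.1.
r(-1.5) = 3.375, r(-1.1) = 2.219, r(-0.7) = 1.607, r(-0.3) = 1.923, r(0.1) = 3.551.
Sum = Δt · [r(-1.5) + r(-1.1) + r(-0.7) + r(-0.3) + r(0.1)].
Sum = 5.07.

5.07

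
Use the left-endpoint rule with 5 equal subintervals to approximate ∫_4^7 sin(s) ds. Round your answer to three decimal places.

-1.789

Δs = (7 − 4)/5 = 0.6.
Left endpoints: 4, 4.6, 5.2, 5.8, 6.4.
f(4) ≈ -0.757, f(4.6) ≈ -0.994, f(5.2) ≈ -0.883, f(5.8) ≈ -0.465, f(6.4) ≈ 0.117.
Sum = Δs · [f(4) + f(4.6) + f(5.2) + f(5.8) + f(6.4)].
Sum ≈ -1.789.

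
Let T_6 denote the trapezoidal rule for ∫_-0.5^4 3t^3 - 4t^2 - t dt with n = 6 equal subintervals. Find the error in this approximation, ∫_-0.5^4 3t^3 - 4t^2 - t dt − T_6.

-4.95703125

Exact integral: ∫_-0.5^4 f(t) dt = 98.578125.
T_6 = 103.53515625.
Error = 98.578125 − 103.53515625 = -4.95703125.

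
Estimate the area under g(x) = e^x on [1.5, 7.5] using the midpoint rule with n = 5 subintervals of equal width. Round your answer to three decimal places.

Δx = (7.5 − 1.5)/5 = 1.2.
Midpoints: 2.1, 3.3, 4.5, 5.7, 6.9.
g(2.1) ≈ 8.166, g(3.3) ≈ 27.113, g(4.5) ≈ 90.017, g(5.7) ≈ 298.867, g(6.9) ≈ 992.275.
Sum = Δx · [g(2.1) + g(3.3) + g(4.5) + g(5.7) + g(6.9)].
Sum ≈ 1699.726.

1699.726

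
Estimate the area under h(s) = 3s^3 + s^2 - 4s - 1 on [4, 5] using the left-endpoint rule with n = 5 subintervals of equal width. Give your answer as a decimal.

259.56

Δs = (5 − 4)/5 = 0.2.
Left endpoints: 4, 4.2, 4.4, 4.6, 4.8.
h(4) = 191, h(4.2) = 222.104, h(4.4) = 256.312, h(4.6) = 293.768, h(4.8) = 334.616.
Sum = Δs · [h(4) + h(4.2) + h(4.4) + h(4.6) + h(4.8)].
Sum = 259.56.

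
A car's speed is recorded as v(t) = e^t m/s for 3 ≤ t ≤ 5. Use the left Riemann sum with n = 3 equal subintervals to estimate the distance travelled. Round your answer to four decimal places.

90.2698

Δt = (5 − 3)/3 = 2/3.
Left endpoints: 3, 11/3, 13/3.
v(3) ≈ 20.0855, v(11/3) ≈ 39.1213, v(13/3) ≈ 76.1979.
Sum = Δt · [v(3) + v(11/3) + v(13/3)].
Sum ≈ 90.2698.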